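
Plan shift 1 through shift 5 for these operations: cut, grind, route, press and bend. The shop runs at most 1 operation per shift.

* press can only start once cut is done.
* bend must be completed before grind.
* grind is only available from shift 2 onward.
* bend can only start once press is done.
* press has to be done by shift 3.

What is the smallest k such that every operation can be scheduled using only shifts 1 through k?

5 shifts

The precedence chain requires at least 4 distinct shifts.
With at most 1 per shift and 5 operations, at least 5 shifts are needed.
5 works (last occupied shift: shift 5): for example bend -> shift 3; cut -> shift 1; press -> shift 2; grind -> shift 4; route -> shift 5.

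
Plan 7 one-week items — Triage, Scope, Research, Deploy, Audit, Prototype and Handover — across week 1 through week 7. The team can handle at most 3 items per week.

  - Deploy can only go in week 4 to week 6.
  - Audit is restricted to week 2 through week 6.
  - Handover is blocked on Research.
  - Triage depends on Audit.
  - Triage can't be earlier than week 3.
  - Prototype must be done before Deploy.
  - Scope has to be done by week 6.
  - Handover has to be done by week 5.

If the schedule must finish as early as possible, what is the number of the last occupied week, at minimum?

week 4

The precedence chain requires at least 2 distinct weeks.
With at most 3 per week and 7 work items, at least 3 weeks are needed.
Deploy can't be placed before week 4, so the schedule must run through at least week 4.
4 works (last occupied week: week 4): for example Triage=week 3, Audit=week 2, Handover=week 2, Research=week 1, Deploy=week 4, Scope=week 1, Prototype=week 1.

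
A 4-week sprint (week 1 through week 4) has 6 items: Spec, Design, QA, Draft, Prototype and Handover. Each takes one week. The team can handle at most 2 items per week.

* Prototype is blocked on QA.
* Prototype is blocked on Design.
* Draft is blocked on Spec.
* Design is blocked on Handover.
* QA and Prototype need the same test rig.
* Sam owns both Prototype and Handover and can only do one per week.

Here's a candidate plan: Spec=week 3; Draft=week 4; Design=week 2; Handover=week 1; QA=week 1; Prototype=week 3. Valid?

Valid

QA and Prototype need the same test rig — holds.
Prototype is blocked on Design — holds.
Design is blocked on Handover — holds.
Prototype is blocked on QA — holds.
The team can handle at most 2 items per week — holds.
Sam owns both Prototype and Handover and can only do one per week — holds.
Draft is blocked on Spec — holds.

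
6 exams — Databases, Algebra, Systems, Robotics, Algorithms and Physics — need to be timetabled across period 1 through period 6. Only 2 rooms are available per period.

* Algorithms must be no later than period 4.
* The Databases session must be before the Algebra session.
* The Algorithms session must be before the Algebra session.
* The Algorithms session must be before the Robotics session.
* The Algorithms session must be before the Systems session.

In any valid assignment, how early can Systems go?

period 2

Precedence pushes Systems to at least period 2.
Systems at period 2 is achievable: Robotics in period 3, Databases in period 1, Systems in period 2, Algorithms in period 1, Algebra in period 2, Physics in period 3.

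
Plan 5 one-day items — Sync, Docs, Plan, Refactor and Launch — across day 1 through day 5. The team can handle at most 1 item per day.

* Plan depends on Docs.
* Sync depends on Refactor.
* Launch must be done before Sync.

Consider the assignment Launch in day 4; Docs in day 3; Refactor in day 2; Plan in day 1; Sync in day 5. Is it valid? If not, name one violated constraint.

The team can handle at most 1 item per day — holds.
Launch must be done before Sync — holds.
Plan depends on Docs — violated.
Sync depends on Refactor — holds.

Invalid. Plan depends on Docs.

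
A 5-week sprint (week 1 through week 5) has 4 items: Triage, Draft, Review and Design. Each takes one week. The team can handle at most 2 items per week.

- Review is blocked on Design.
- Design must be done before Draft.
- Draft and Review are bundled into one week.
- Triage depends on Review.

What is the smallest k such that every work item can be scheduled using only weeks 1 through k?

The precedence chain requires at least 3 distinct weeks.
With at most 2 per week and 4 work items, at least 2 weeks are needed.
3 works (last occupied week: week 3): for example Triage in week 3, Design in week 1, Draft in week 2, Review in week 2.

3 weeks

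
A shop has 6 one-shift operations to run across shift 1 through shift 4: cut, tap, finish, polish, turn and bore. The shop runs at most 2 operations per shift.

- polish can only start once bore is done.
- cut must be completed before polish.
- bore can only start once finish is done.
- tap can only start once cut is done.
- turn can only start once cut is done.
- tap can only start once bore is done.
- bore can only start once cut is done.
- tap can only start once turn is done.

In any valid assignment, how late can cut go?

shift 2

Downstream work caps cut at shift 2.
cut at shift 2 is achievable: turn=shift 3, bore=shift 3, tap=shift 4, cut=shift 2, polish=shift 4, finish=shift 1.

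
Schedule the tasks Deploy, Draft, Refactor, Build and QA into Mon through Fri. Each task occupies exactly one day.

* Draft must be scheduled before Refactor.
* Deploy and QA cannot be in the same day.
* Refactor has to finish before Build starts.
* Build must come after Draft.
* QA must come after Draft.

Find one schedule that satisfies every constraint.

Build in Wed; QA in Tue; Deploy in Mon; Draft in Mon; Refactor in Tue

Checking: Draft(Mon) before QA(Tue); Draft(Mon) before Refactor(Tue); Refactor(Tue) before Build(Wed); Draft(Mon) before Build(Wed); Deploy(Mon) != QA(Tue).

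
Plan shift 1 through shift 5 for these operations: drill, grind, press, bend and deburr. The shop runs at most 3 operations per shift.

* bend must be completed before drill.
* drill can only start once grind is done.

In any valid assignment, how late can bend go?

Downstream work caps bend at shift 4.
bend at shift 4 is achievable: deburr=shift 1; grind=shift 1; press=shift 1; bend=shift 4; drill=shift 5.

shift 4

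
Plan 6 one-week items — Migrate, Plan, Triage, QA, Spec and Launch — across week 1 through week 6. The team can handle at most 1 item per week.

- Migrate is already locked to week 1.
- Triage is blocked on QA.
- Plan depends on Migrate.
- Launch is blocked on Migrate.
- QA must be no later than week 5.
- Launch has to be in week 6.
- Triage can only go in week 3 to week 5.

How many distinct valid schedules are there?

Splitting on Plan: it can be week 2 (3), week 3 (3), week 4 (3), week 5 (3). Listing each branch's schedules as (Migrate, Triage, QA, Spec, Launch) by week number:
Plan=week 2: (1,4,3,5,6) (1,5,3,4,6) (1,5,4,3,6) — 3.
Plan=week 3: (1,4,2,5,6) (1,5,2,4,6) (1,5,4,2,6) — 3.
Plan=week 4: (1,3,2,5,6) (1,5,2,3,6) (1,5,3,2,6) — 3.
Plan=week 5: (1,3,2,4,6) (1,4,2,3,6) (1,4,3,2,6) — 3.
Summing: 3 + 3 + 3 + 3 = 12.

12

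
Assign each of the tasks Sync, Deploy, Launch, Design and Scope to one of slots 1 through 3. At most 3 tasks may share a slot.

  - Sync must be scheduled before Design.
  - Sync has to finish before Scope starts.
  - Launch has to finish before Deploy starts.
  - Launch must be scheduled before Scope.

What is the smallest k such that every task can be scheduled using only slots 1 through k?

The precedence chain requires at least 2 distinct slots.
With at most 3 per slot and 5 tasks, at least 2 slots are needed.
2 works (last occupied slot: 2): for example Scope -> 2; Sync -> 1; Launch -> 1; Design -> 2; Deploy -> 2.

2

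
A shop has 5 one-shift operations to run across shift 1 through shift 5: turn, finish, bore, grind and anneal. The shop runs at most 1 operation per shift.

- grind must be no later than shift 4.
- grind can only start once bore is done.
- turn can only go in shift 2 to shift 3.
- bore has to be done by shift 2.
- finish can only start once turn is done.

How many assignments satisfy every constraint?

Splitting on turn: it can be shift 2 (4), shift 3 (4). Listing each branch's schedules as (finish, bore, grind, anneal) by shift number:
turn=shift 2: (3,1,4,5) (4,1,3,5) (5,1,3,4) (5,1,4,3) — 4.
turn=shift 3: (4,1,2,5) (5,1,2,4) (5,1,4,2) (5,2,4,1) — 4.
Summing: 4 + 4 = 8.

8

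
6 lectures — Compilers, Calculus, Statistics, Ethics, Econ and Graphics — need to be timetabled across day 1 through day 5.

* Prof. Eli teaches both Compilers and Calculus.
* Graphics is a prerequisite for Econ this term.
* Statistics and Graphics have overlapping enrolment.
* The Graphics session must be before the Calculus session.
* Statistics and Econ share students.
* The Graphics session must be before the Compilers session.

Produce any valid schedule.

Graphics -> day 1; Calculus -> day 3; Statistics -> day 3; Ethics -> day 1; Econ -> day 2; Compilers -> day 2

Checking: Graphics(day 1) before Calculus(day 3); Graphics(day 1) before Econ(day 2); Graphics(day 1) before Compilers(day 2); Statistics(day 3) != Econ(day 2); Compilers(day 2) != Calculus(day 3); Statistics(day 3) != Graphics(day 1).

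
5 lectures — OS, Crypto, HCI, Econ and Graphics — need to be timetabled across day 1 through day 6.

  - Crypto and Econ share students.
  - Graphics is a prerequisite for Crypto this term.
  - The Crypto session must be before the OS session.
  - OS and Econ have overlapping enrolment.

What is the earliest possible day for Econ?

Econ at day 1 is achievable: OS in day 3, HCI in day 1, Graphics in day 1, Crypto in day 2, Econ in day 1.

day 1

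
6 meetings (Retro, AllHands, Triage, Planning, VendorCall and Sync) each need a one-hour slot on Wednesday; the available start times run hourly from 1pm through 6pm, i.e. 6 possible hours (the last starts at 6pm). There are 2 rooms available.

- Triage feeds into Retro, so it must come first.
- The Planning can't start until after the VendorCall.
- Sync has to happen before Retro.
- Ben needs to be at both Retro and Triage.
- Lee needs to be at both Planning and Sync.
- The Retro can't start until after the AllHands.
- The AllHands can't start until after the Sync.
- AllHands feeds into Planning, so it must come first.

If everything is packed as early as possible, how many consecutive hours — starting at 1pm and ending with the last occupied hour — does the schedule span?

3 hours

The precedence chain requires at least 3 distinct hours.
With at most 2 per hour and 6 meetings, at least 3 hours are needed.
3 works (last occupied hour: 3pm): for example AllHands in 2pm, VendorCall in 2pm, Retro in 3pm, Sync in 1pm, Triage in 1pm, Planning in 3pm.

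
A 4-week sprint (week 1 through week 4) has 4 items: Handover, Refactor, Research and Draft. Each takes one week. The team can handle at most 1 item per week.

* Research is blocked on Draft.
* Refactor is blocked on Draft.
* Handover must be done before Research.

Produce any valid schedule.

Handover in week 2, Refactor in week 4, Research in week 3, Draft in week 1

Checking: Handover(week 2) before Research(week 3); Draft(week 1) before Refactor(week 4); Draft(week 1) before Research(week 3); max 1 per week (cap 1).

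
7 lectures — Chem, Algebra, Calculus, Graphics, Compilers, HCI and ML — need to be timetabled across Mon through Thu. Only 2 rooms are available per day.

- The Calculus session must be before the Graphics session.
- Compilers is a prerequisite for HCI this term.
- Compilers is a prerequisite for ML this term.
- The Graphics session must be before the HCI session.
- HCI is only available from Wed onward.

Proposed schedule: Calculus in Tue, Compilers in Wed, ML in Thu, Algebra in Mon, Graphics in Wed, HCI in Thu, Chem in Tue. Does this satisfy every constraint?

Compilers is a prerequisite for ML this term — holds.
Compilers is a prerequisite for HCI this term — holds.
HCI is only available from Wed onward — holds.
The Graphics session must be before the HCI session — holds.
Only 2 rooms are available per day — holds.
The Calculus session must be before the Graphics session — holds.

Valid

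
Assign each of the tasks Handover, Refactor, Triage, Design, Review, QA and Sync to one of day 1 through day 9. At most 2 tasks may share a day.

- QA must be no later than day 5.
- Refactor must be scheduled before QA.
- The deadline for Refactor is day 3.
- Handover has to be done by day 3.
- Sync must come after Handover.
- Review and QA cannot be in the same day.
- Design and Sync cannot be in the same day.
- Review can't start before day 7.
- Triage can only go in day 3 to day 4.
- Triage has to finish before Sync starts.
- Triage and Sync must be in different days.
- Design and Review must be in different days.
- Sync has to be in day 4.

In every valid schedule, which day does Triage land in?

Triage's window is day 3–day 4.
Sync is fixed at day 4, and Triage can't share a day with Sync.
So Triage must be day 3.

day 3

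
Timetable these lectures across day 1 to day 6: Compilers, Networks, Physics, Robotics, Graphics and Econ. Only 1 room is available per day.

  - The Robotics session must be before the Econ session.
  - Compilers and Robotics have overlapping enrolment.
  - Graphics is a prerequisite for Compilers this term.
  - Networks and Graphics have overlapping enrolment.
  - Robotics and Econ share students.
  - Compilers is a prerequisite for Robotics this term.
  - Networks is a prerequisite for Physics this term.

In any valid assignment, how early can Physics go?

day 2

Precedence pushes Physics to at least day 2.
Physics at day 2 is achievable: Physics -> day 2; Robotics -> day 5; Graphics -> day 3; Compilers -> day 4; Econ -> day 6; Networks -> day 1.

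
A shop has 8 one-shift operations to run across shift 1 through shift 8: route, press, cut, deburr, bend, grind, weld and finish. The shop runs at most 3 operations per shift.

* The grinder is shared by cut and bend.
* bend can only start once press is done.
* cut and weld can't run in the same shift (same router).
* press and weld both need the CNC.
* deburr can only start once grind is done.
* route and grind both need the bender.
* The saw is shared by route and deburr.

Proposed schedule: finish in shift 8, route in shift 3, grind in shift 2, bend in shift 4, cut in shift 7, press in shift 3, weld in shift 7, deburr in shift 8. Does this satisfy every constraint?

press and weld both need the CNC — holds.
The shop runs at most 3 operations per shift — holds.
deburr can only start once grind is done — holds.
The grinder is shared by cut and bend — holds.
route and grind both need the bender — holds.
The saw is shared by route and deburr — holds.
bend can only start once press is done — holds.
cut and weld can't run in the same shift (same router) — violated.

Invalid. cut and weld can't run in the same shift (same router).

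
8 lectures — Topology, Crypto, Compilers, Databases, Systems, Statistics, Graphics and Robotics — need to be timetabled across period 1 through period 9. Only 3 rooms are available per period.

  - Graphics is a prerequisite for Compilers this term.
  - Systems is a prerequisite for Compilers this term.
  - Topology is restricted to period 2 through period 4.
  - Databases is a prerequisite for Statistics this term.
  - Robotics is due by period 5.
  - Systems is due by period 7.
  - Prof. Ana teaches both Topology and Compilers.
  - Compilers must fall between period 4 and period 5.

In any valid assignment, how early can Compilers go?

Compilers is available from period 4; Compilers's own window allows nothing later than period 5.
Compilers at period 4 is achievable: Systems -> period 1; Crypto -> period 3; Statistics -> period 2; Graphics -> period 2; Compilers -> period 4; Databases -> period 1; Robotics -> period 1; Topology -> period 2.

period 4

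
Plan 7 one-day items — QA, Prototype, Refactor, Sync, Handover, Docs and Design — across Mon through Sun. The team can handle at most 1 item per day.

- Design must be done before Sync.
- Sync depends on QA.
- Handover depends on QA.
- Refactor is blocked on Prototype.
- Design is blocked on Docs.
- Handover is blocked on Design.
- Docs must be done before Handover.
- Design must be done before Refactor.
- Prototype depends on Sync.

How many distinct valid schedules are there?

Splitting on QA: it can be Mon (4), Tue (4), Wed (4). Listing each branch's schedules as (Prototype, Refactor, Sync, Handover, Docs, Design):
QA=Mon: (Fri,Sat,Thu,Sun,Tue,Wed) (Fri,Sun,Thu,Sat,Tue,Wed) (Sat,Sun,Thu,Fri,Tue,Wed) (Sat,Sun,Fri,Thu,Tue,Wed) — 4.
QA=Tue: (Fri,Sat,Thu,Sun,Mon,Wed) (Fri,Sun,Thu,Sat,Mon,Wed) (Sat,Sun,Thu,Fri,Mon,Wed) (Sat,Sun,Fri,Thu,Mon,Wed) — 4.
QA=Wed: (Fri,Sat,Thu,Sun,Mon,Tue) (Fri,Sun,Thu,Sat,Mon,Tue) (Sat,Sun,Thu,Fri,Mon,Tue) (Sat,Sun,Fri,Thu,Mon,Tue) — 4.
Summing: 4 + 4 + 4 = 12.

12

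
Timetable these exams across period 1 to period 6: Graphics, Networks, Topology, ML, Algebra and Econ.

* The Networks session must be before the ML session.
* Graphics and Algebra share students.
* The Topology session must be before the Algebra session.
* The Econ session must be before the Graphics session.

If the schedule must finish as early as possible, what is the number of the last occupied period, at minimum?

3

The precedence chain requires at least 2 distinct periods.
Could 2 periods be enough, i.e. nothing placed later than period 2? No: Graphics must come after Econ (at period 1 or later) → {period 2}; Algebra must come after Topology (at period 1 or later) → {period 2}; Algebra can't share with Graphics (period 2) → nothing is left.
So 2 periods is not enough.
3 works (last occupied period: period 3): for example Topology=period 1, Graphics=period 2, ML=period 2, Networks=period 1, Econ=period 1, Algebra=period 3.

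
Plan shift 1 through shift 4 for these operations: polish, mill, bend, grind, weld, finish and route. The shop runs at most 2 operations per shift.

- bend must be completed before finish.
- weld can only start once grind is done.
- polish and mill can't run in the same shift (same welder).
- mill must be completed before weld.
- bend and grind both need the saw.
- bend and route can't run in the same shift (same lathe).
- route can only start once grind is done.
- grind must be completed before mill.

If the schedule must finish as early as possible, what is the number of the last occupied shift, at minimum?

shift 4

The precedence chain requires at least 3 distinct shifts.
With at most 2 per shift and 7 operations, at least 4 shifts are needed.
4 works (last occupied shift: shift 4): for example mill in shift 2, route in shift 4, finish in shift 3, grind in shift 1, bend in shift 2, weld in shift 3, polish in shift 1.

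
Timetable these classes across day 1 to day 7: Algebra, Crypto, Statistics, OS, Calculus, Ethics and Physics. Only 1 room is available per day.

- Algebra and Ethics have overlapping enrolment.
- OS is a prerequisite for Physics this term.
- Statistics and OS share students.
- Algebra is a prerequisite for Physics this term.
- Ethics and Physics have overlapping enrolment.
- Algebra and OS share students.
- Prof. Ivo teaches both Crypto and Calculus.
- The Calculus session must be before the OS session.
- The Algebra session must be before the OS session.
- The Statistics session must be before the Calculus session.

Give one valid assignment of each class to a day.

Ethics -> day 7; OS -> day 4; Algebra -> day 1; Physics -> day 5; Statistics -> day 2; Calculus -> day 3; Crypto -> day 6

Checking: Algebra(day 1) before Physics(day 5); Statistics(day 2) before Calculus(day 3); OS(day 4) before Physics(day 5); Algebra(day 1) before OS(day 4); Calculus(day 3) before OS(day 4); Algebra(day 1) != OS(day 4); Statistics(day 2) != OS(day 4); Ethics(day 7) != Physics(day 5); Crypto(day 6) != Calculus(day 3); Algebra(day 1) != Ethics(day 7); max 1 per day (cap 1).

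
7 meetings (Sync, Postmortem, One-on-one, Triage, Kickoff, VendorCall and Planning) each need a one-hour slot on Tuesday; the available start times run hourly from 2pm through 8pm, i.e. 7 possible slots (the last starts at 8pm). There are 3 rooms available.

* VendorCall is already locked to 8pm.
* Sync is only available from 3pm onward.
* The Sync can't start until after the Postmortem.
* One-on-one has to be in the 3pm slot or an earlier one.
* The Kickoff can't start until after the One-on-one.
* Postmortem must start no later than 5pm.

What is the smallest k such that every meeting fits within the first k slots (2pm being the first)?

7

The precedence chain requires at least 2 distinct slots.
With at most 3 per slot and 7 meetings, at least 3 slots are needed.
VendorCall can't be placed before 8pm — that is slot 7 counting from 2pm — so the schedule must run through at least 7 slots.
7 works (last occupied slot: 8pm): for example Planning=3pm, One-on-one=2pm, Postmortem=2pm, Triage=2pm, VendorCall=8pm, Kickoff=3pm, Sync=3pm.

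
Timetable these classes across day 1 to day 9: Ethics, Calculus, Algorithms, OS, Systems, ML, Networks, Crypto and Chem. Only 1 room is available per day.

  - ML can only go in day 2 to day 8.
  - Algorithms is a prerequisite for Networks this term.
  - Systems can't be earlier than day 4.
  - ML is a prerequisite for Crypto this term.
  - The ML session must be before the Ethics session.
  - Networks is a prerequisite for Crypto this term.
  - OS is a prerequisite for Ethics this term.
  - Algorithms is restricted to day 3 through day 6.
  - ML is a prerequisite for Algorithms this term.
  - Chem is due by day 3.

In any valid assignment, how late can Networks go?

Precedence pushes Networks to at least day 4; downstream work caps Networks at day 8.
Networks at day 8 is achievable: ML in day 2; Algorithms in day 3; Systems in day 4; Ethics in day 6; Networks in day 8; Chem in day 1; OS in day 5; Crypto in day 9; Calculus in day 7.

day 8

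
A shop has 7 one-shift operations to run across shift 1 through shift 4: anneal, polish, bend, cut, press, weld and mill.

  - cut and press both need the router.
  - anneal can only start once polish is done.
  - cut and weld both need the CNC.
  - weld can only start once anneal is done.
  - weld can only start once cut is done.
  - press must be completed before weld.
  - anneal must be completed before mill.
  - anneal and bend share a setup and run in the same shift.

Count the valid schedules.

Splitting on anneal: it can be shift 2 (16), shift 3 (12). Listing each branch's schedules as (polish, bend, cut, press, weld, mill) by shift number:
anneal=shift 2: (1,2,1,2,3,3) (1,2,1,2,3,4) (1,2,1,2,4,3) (1,2,1,2,4,4) (1,2,1,3,4,3) (1,2,1,3,4,4) (1,2,2,1,3,3) (1,2,2,1,3,4) (1,2,2,1,4,3) (1,2,2,1,4,4) (1,2,2,3,4,3) (1,2,2,3,4,4) (1,2,3,1,4,3) (1,2,3,1,4,4) (1,2,3,2,4,3) (1,2,3,2,4,4) — 16.
anneal=shift 3: (1,3,1,2,4,4) (1,3,1,3,4,4) (1,3,2,1,4,4) (1,3,2,3,4,4) (1,3,3,1,4,4) (1,3,3,2,4,4) (2,3,1,2,4,4) (2,3,1,3,4,4) (2,3,2,1,4,4) (2,3,2,3,4,4) (2,3,3,1,4,4) (2,3,3,2,4,4) — 12.
Summing: 16 + 12 = 28.

28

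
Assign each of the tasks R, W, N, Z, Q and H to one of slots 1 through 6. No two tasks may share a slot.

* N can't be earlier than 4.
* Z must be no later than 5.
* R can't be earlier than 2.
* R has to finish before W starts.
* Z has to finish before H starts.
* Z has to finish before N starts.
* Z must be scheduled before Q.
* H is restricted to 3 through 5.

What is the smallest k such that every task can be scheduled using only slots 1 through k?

The precedence chain requires at least 2 distinct slots.
With at most 1 per slot and 6 tasks, at least 6 slots are needed.
N can't be placed before 4, so the schedule must run through at least slot 4.
6 works (last occupied slot: 6): for example H=3, W=5, R=2, N=4, Q=6, Z=1.

6 slots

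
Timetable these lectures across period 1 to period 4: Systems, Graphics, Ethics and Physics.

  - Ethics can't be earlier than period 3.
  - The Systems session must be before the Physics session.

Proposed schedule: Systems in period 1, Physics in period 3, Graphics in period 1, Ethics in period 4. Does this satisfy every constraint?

Yes, all constraints hold

The Systems session must be before the Physics session — holds.
Ethics can't be earlier than period 3 — holds.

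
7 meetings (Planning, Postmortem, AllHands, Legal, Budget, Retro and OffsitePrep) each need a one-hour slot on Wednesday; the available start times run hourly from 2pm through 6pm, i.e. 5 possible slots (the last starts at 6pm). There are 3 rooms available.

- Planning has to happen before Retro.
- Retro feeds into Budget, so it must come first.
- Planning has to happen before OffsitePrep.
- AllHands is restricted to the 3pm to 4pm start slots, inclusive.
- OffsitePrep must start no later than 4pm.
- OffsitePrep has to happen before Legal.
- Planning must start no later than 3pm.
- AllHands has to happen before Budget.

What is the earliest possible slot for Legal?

4pm

Precedence pushes Legal to at least 4pm.
Legal at 4pm is achievable: Planning=2pm; Postmortem=2pm; Budget=4pm; AllHands=3pm; Legal=4pm; OffsitePrep=3pm; Retro=3pm.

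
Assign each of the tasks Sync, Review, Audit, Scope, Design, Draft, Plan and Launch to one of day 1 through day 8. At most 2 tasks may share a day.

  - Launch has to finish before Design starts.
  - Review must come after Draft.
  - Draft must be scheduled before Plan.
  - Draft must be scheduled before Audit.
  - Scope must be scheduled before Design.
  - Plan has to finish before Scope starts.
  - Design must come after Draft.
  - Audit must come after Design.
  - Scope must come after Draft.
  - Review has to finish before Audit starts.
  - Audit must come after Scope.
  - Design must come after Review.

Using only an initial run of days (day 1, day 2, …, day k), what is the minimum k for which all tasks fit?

The precedence chain requires at least 5 distinct days.
With at most 2 per day and 8 tasks, at least 4 days are needed.
5 works (last occupied day: day 5): for example Sync in day 3; Design in day 4; Scope in day 3; Draft in day 1; Audit in day 5; Review in day 2; Launch in day 1; Plan in day 2.

5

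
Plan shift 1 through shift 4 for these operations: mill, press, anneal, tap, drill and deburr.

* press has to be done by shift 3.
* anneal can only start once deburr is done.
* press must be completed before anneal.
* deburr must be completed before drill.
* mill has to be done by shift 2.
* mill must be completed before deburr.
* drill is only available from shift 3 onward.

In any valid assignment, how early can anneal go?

Precedence pushes anneal to at least shift 3.
anneal at shift 3 is achievable: mill in shift 1, tap in shift 1, deburr in shift 2, anneal in shift 3, drill in shift 3, press in shift 1.

shift 3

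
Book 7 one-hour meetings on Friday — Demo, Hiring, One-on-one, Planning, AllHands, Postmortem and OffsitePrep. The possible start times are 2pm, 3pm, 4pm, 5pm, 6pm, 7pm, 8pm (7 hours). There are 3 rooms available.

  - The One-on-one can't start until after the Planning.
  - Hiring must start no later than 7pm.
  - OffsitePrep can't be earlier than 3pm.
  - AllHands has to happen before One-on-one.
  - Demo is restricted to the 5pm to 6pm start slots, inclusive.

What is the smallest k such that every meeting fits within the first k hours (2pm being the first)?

4 hours

The precedence chain requires at least 2 distinct hours.
With at most 3 per hour and 7 meetings, at least 3 hours are needed.
Demo can't be placed before 5pm — that is hour 4 counting from 2pm — so the schedule must run through at least 4 hours.
4 works (last occupied hour: 5pm): for example OffsitePrep -> 3pm, Demo -> 5pm, Hiring -> 2pm, Planning -> 2pm, Postmortem -> 3pm, One-on-one -> 3pm, AllHands -> 2pm.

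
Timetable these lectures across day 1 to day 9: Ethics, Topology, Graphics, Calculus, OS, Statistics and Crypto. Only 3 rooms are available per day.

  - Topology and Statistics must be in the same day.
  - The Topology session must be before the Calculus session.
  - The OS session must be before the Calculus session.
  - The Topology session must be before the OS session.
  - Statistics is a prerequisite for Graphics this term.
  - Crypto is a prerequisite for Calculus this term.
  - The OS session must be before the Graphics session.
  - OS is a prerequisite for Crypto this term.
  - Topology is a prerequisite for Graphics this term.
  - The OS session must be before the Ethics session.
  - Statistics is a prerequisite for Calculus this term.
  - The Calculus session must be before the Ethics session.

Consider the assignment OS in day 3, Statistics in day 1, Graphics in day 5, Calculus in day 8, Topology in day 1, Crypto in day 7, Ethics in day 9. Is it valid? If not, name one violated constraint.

Topology and Statistics must be in the same day — holds.
Only 3 rooms are available per day — holds.
The OS session must be before the Graphics session — holds.
The Topology session must be before the OS session — holds.
The OS session must be before the Ethics session — holds.
Crypto is a prerequisite for Calculus this term — holds.
Topology is a prerequisite for Graphics this term — holds.
The Calculus session must be before the Ethics session — holds.
Statistics is a prerequisite for Calculus this term — holds.
OS is a prerequisite for Crypto this term — holds.
The OS session must be before the Calculus session — holds.
Statistics is a prerequisite for Graphics this term — holds.
The Topology session must be before the Calculus session — holds.

Yes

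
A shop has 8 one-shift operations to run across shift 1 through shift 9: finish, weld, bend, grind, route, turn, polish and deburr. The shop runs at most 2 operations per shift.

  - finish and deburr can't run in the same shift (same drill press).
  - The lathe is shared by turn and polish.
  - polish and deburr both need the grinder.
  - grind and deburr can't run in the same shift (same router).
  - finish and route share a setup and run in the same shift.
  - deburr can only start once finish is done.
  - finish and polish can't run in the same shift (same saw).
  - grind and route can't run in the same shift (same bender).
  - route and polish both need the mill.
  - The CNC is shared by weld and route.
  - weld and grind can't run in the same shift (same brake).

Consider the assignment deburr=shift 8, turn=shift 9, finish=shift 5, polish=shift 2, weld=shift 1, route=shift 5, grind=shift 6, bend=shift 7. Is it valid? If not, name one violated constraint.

weld and grind can't run in the same shift (same brake) — holds.
grind and deburr can't run in the same shift (same router) — holds.
polish and deburr both need the grinder — holds.
The CNC is shared by weld and route — holds.
route and polish both need the mill — holds.
grind and route can't run in the same shift (same bender) — holds.
deburr can only start once finish is done — holds.
The lathe is shared by turn and polish — holds.
finish and route share a setup and run in the same shift — holds.
finish and deburr can't run in the same shift (same drill press) — holds.
The shop runs at most 2 operations per shift — holds.
finish and polish can't run in the same shift (same saw) — holds.

Yes, all constraints hold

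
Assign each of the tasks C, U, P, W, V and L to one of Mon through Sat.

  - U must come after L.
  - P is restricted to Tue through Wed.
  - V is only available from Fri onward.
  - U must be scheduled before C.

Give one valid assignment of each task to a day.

U in Tue; L in Mon; V in Fri; P in Tue; W in Mon; C in Wed

Checking: L(Mon) before U(Tue); U(Tue) before C(Wed); P=Tue in [Tue,Wed]; V=Fri in [Fri,Sat].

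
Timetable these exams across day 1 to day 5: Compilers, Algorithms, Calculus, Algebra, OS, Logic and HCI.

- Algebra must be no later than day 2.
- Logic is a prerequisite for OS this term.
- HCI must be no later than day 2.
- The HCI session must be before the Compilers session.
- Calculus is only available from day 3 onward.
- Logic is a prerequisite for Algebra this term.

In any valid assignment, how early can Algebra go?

Precedence pushes Algebra to at least day 2; Algebra's own window allows nothing later than day 2.
Algebra at day 2 is achievable: Algebra in day 2, Calculus in day 3, Algorithms in day 1, HCI in day 1, Logic in day 1, Compilers in day 2, OS in day 2.

day 2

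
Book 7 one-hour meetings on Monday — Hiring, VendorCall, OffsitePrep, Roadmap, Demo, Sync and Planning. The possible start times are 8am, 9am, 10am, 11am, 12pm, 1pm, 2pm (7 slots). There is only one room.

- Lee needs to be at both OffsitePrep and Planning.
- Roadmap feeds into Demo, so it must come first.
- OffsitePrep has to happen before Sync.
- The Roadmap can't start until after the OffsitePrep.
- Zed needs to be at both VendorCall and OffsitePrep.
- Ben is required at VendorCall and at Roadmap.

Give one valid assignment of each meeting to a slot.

Roadmap in 9am; Sync in 11am; Planning in 2pm; Hiring in 12pm; OffsitePrep in 8am; Demo in 10am; VendorCall in 1pm

Checking: Roadmap(9am) before Demo(10am); OffsitePrep(8am) before Roadmap(9am); OffsitePrep(8am) before Sync(11am); OffsitePrep(8am) != Planning(2pm); VendorCall(1pm) != OffsitePrep(8am); VendorCall(1pm) != Roadmap(9am); max 1 per slot (cap 1).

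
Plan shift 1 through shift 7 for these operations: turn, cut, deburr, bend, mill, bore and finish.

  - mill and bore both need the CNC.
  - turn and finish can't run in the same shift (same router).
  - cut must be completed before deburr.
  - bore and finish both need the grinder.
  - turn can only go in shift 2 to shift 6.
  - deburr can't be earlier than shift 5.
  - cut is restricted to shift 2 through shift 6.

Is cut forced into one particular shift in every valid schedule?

No

cut can be shift 2 (e.g. turn in shift 2, deburr in shift 5, mill in shift 1, bore in shift 2, cut in shift 2, finish in shift 1, bend in shift 1) or shift 3 (e.g. finish -> shift 1; deburr -> shift 5; cut -> shift 3; bore -> shift 2; turn -> shift 2; bend -> shift 1; mill -> shift 1).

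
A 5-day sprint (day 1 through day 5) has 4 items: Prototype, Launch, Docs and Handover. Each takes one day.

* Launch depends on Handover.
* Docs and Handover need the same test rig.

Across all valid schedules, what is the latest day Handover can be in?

Downstream work caps Handover at day 4.
Handover at day 4 is achievable: Handover in day 4, Launch in day 5, Docs in day 1, Prototype in day 1.

day 4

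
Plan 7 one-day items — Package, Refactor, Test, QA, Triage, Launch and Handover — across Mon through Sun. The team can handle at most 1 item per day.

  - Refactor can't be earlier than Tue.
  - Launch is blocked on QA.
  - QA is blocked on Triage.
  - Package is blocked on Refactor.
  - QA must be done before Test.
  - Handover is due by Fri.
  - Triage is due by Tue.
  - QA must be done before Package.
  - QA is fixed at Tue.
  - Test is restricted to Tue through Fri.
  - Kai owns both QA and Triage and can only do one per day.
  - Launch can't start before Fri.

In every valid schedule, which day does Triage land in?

Mon

Triage's window is Mon–Tue.
QA is fixed at Tue, and Triage can't share a day with QA.
So Triage must be Mon.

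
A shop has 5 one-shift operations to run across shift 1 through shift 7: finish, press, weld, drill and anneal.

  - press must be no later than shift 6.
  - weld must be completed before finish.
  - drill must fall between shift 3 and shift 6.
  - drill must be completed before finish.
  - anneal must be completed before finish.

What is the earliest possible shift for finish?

Precedence pushes finish to at least shift 4.
finish at shift 4 is achievable: anneal -> shift 1, finish -> shift 4, weld -> shift 1, press -> shift 1, drill -> shift 3.

shift 4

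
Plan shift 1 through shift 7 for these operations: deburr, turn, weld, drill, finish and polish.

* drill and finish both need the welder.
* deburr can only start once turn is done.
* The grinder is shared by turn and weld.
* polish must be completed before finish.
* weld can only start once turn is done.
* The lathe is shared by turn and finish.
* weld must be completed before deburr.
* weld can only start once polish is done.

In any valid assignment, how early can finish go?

shift 2

Precedence pushes finish to at least shift 2.
finish at shift 2 is achievable: polish -> shift 1; weld -> shift 2; drill -> shift 1; deburr -> shift 3; finish -> shift 2; turn -> shift 1.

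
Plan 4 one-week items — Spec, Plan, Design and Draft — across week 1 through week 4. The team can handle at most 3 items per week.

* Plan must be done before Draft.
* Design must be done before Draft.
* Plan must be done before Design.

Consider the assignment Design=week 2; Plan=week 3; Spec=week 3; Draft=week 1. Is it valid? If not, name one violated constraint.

Design must be done before Draft — violated.
Plan must be done before Design — violated.
Plan must be done before Draft — violated.
The team can handle at most 3 items per week — holds.

Invalid. Plan must be done before Draft.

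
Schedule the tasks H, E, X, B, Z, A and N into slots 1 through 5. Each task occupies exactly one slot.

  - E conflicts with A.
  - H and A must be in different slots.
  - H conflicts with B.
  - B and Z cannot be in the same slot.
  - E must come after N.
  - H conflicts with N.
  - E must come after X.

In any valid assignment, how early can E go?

2

Precedence pushes E to at least 2.
E at 2 is achievable: X in 1; Z in 2; E in 2; B in 1; A in 1; N in 1; H in 2.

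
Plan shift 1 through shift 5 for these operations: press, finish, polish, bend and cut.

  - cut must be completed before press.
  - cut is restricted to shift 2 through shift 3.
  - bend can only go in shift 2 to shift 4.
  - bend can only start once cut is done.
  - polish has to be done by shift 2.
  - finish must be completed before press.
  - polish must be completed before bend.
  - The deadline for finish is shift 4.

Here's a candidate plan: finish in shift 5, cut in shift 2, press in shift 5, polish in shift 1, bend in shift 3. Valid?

No. The deadline for finish is shift 4 is not satisfied.

cut is restricted to shift 2 through shift 3 — holds.
bend can only go in shift 2 to shift 4 — holds.
cut must be completed before press — holds.
bend can only start once cut is done — holds.
The deadline for finish is shift 4 — violated.
finish must be completed before press — violated.
polish has to be done by shift 2 — holds.
polish must be completed before bend — holds.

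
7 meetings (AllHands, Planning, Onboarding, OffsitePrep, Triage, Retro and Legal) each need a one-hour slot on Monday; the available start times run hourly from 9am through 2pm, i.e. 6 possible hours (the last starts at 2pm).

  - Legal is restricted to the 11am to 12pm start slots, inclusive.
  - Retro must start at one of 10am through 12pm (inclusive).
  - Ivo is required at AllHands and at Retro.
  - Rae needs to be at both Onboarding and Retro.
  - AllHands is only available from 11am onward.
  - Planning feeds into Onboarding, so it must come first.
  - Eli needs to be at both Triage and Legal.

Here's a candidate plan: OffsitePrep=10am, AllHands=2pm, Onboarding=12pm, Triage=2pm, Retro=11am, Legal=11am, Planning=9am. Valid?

Planning feeds into Onboarding, so it must come first — holds.
AllHands is only available from 11am onward — holds.
Retro must start at one of 10am through 12pm (inclusive) — holds.
Eli needs to be at both Triage and Legal — holds.
Ivo is required at AllHands and at Retro — holds.
Rae needs to be at both Onboarding and Retro — holds.
Legal is restricted to the 11am to 12pm start slots, inclusive — holds.

Valid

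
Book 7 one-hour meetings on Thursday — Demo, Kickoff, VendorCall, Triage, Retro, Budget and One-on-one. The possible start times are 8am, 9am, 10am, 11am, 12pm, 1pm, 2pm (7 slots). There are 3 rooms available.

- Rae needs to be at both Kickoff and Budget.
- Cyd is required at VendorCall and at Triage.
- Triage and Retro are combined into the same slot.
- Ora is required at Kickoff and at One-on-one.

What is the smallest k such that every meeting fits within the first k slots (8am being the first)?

3 slots

With at most 3 per slot and 7 meetings, at least 3 slots are needed.
3 works (last occupied slot: 10am): for example One-on-one -> 10am, Retro -> 9am, VendorCall -> 8am, Kickoff -> 8am, Triage -> 9am, Budget -> 9am, Demo -> 8am.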